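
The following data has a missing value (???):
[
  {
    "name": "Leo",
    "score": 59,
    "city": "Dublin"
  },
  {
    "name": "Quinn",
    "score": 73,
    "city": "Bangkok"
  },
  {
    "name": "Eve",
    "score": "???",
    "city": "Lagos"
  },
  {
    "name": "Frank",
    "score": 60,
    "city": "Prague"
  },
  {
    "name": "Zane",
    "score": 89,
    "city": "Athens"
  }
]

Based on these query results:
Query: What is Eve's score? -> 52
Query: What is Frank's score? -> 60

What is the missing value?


The missing value is Eve's score
From query: Eve's score = 52

ANSWER: 52


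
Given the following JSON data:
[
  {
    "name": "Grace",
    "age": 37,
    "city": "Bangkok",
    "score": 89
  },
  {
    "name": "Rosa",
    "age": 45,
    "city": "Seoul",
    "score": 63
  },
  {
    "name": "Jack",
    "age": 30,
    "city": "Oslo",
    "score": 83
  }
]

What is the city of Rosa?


Looking up record where name = Rosa
Record index: 1
Field 'city' = Seoul

ANSWER: Seoul


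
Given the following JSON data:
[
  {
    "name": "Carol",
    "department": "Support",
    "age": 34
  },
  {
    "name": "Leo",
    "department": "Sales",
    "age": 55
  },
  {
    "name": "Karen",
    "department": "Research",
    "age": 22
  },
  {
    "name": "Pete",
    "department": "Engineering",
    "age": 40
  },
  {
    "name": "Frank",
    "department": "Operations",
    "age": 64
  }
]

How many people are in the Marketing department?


Scanning records for department = Marketing
  No matches found
Count: 0

ANSWER: 0


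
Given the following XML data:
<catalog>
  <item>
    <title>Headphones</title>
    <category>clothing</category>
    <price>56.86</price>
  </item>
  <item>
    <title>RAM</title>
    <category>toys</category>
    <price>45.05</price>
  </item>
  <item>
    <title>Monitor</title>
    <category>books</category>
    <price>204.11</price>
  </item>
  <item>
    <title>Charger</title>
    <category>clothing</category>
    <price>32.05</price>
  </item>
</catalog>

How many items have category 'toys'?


Scanning <item> elements for <category>toys</category>:
  Item 2: RAM -> MATCH
Count: 1

ANSWER: 1


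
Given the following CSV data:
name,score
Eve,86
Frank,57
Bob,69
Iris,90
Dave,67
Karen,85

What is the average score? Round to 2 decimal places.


Scores: 86, 57, 69, 90, 67, 85
Sum = 454
Count = 6
Average = 454 / 6 = 75.67

ANSWER: 75.67


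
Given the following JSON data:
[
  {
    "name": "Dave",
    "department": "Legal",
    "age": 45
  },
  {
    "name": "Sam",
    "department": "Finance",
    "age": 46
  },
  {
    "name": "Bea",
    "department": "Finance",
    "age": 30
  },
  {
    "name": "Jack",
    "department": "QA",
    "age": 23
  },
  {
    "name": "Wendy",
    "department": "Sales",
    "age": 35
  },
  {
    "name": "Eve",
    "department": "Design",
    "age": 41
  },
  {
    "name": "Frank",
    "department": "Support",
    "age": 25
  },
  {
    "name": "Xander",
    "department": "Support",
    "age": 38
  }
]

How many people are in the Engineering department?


Scanning records for department = Engineering
  No matches found
Count: 0

ANSWER: 0


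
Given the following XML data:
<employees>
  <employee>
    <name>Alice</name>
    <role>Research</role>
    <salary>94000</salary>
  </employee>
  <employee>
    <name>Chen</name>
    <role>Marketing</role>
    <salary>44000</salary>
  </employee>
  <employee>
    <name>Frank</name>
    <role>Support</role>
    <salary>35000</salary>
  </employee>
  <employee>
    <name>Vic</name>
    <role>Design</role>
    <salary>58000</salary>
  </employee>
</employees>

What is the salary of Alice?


Searching for <employee> with <name>Alice</name>
Found at position 1
<salary>94000</salary>

ANSWER: 94000


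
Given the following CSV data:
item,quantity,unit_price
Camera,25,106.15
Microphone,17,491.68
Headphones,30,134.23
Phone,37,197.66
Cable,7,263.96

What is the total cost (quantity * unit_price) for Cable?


Row: Cable
quantity = 7
unit_price = 263.96
total = 7 * 263.96 = 1847.72

ANSWER: 1847.72


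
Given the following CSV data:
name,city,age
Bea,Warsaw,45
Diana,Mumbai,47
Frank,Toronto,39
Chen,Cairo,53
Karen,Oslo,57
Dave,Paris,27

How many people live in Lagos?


Scanning city column for 'Lagos':
Total matches: 0

ANSWER: 0


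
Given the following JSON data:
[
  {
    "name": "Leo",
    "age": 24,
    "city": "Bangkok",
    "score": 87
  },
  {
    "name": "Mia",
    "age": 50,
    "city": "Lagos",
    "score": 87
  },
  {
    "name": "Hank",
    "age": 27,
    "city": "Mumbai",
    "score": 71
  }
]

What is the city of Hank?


Looking up record where name = Hank
Record index: 2
Field 'city' = Mumbai

ANSWER: Mumbai


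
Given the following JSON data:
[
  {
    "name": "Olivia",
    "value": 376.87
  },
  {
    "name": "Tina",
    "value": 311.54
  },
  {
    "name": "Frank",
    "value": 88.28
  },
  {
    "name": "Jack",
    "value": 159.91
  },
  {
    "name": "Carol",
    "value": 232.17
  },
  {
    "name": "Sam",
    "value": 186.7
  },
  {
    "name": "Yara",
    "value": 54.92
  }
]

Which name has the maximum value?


Comparing values:
  Olivia: 376.87
  Tina: 311.54
  Frank: 88.28
  Jack: 159.91
  Carol: 232.17
  Sam: 186.7
  Yara: 54.92
Maximum: Olivia (376.87)

ANSWER: Olivia


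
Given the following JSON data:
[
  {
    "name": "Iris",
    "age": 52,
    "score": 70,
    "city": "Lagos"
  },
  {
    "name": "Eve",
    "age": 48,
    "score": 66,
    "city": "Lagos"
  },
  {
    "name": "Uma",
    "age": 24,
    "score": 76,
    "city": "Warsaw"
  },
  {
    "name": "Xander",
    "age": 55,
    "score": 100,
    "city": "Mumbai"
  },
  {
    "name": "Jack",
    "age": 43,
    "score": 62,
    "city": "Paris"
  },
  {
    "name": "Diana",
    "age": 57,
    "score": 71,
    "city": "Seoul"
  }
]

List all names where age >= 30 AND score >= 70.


Checking both conditions:
  Iris (age=52, score=70) -> YES
  Eve (age=48, score=66) -> no
  Uma (age=24, score=76) -> no
  Xander (age=55, score=100) -> YES
  Jack (age=43, score=62) -> no
  Diana (age=57, score=71) -> YES


ANSWER: Iris, Xander, Diana


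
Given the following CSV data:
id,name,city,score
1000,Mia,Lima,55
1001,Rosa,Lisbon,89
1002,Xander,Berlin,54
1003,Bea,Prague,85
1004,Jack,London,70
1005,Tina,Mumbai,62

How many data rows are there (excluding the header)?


Counting rows (excluding header):
Header: id,name,city,score
Data rows: 6

ANSWER: 6


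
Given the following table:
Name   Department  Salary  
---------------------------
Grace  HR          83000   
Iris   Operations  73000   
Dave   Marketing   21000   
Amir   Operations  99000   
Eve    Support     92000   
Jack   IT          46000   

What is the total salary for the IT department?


IT department members:
  Jack: 46000
Total = 46000 = 46000

ANSWER: 46000


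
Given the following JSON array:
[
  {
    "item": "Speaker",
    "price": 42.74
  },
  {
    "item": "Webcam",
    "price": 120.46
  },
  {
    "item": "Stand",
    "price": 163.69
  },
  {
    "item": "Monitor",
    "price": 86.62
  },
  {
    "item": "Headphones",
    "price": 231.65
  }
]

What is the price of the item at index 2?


Array index 2 -> Stand
price = 163.69

ANSWER: 163.69


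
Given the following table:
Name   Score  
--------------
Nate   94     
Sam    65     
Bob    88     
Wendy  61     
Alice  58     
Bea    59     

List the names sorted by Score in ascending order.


Sorting by Score (ascending):
  Alice: 58
  Bea: 59
  Wendy: 61
  Sam: 65
  Bob: 88
  Nate: 94


ANSWER: Alice, Bea, Wendy, Sam, Bob, Nate


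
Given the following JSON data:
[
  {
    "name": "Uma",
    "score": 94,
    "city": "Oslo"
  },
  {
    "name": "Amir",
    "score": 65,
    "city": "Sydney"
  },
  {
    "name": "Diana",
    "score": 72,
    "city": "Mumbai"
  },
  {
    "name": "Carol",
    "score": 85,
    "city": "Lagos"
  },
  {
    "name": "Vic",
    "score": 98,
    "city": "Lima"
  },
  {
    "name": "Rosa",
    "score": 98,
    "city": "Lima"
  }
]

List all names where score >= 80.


Filtering records where score >= 80:
  Uma (score=94) -> YES
  Amir (score=65) -> no
  Diana (score=72) -> no
  Carol (score=85) -> YES
  Vic (score=98) -> YES
  Rosa (score=98) -> YES


ANSWER: Uma, Carol, Vic, Rosa


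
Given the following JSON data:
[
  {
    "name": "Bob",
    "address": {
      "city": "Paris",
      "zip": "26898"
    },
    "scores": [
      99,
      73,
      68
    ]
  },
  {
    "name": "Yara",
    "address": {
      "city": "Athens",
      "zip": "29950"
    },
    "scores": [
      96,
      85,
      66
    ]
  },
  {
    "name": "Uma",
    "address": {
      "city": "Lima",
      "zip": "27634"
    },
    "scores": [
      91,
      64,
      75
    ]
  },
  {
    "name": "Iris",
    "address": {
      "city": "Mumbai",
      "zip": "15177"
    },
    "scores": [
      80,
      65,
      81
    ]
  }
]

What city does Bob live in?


Path: records[0].address.city
Value: Paris

ANSWER: Paris


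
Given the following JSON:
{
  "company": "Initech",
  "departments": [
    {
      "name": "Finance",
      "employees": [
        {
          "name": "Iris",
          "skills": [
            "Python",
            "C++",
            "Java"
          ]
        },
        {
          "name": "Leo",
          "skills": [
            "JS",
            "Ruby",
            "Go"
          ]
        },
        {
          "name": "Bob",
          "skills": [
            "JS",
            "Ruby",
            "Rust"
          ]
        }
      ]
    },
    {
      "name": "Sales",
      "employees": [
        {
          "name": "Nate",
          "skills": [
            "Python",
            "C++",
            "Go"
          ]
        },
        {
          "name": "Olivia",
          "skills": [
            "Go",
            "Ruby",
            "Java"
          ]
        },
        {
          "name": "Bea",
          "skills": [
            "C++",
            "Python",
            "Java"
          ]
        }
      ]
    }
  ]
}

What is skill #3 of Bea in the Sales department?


Path: departments[1].employees[2].skills[2]
Value: Java

ANSWER: Java


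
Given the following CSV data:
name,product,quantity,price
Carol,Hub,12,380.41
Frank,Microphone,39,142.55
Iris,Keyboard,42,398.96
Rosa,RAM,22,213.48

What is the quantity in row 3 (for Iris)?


Row 3: Iris
Column 'quantity' = 42

ANSWER: 42


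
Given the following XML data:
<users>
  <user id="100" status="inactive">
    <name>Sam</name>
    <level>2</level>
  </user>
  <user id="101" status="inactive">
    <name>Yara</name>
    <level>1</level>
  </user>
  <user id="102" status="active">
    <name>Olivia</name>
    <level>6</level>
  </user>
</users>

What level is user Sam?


Finding user: Sam
<level>2</level>

ANSWER: 2


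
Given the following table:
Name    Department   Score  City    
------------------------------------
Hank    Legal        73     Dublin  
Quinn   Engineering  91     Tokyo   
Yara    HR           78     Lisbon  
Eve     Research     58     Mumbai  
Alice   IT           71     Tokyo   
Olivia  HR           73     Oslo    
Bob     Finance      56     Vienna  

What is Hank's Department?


Row 1: Hank
Department = Legal

ANSWER: Legal


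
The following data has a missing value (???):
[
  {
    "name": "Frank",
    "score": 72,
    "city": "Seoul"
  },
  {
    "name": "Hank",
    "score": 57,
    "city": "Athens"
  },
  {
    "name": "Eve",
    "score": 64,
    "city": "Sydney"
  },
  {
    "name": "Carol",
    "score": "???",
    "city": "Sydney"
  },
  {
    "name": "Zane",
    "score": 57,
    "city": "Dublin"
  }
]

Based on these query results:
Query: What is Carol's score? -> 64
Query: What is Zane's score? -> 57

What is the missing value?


The missing value is Carol's score
From query: Carol's score = 64

ANSWER: 64


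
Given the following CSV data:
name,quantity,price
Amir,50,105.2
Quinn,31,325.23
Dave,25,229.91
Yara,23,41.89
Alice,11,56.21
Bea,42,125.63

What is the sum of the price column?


Values in 'price' column:
  Row 1: 105.2
  Row 2: 325.23
  Row 3: 229.91
  Row 4: 41.89
  Row 5: 56.21
  Row 6: 125.63
Sum = 105.2 + 325.23 + 229.91 + 41.89 + 56.21 + 125.63 = 884.07

ANSWER: 884.07


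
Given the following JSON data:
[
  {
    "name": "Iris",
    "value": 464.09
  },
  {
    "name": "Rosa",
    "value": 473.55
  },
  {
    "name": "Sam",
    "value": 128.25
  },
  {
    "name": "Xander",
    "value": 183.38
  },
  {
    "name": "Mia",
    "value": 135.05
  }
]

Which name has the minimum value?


Comparing values:
  Iris: 464.09
  Rosa: 473.55
  Sam: 128.25
  Xander: 183.38
  Mia: 135.05
Minimum: Sam (128.25)

ANSWER: Sam


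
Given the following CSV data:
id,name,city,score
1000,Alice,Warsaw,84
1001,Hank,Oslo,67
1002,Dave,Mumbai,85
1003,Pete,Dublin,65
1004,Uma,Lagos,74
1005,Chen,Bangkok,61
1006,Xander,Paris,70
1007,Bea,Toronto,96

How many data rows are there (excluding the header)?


Counting rows (excluding header):
Header: id,name,city,score
Data rows: 8

ANSWER: 8


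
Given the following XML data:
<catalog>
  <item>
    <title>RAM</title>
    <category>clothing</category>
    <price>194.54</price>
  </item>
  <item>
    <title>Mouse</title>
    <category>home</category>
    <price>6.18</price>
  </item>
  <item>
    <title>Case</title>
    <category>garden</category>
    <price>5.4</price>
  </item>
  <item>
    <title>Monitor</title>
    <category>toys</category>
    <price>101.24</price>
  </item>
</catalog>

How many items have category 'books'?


Scanning <item> elements for <category>books</category>:
Count: 0

ANSWER: 0


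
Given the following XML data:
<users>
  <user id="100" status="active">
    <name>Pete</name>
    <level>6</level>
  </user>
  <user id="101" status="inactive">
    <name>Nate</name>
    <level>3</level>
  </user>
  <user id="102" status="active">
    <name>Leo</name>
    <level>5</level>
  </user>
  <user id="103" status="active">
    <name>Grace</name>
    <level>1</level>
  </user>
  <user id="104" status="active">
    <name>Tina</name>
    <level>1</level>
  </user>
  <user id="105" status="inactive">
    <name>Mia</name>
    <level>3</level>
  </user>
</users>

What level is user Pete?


Finding user: Pete
<level>6</level>

ANSWER: 6


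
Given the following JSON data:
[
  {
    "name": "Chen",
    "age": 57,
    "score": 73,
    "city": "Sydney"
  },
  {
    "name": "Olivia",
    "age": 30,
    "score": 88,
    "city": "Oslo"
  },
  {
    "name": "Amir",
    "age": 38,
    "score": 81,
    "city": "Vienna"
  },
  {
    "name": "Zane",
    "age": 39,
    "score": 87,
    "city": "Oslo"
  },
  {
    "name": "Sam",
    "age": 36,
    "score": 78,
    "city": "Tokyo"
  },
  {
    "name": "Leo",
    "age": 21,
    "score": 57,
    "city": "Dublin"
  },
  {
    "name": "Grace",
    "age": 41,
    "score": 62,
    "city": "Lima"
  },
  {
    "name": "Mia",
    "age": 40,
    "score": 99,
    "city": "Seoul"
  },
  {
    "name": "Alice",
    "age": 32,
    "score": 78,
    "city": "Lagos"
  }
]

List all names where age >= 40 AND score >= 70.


Checking both conditions:
  Chen (age=57, score=73) -> YES
  Olivia (age=30, score=88) -> no
  Amir (age=38, score=81) -> no
  Zane (age=39, score=87) -> no
  Sam (age=36, score=78) -> no
  Leo (age=21, score=57) -> no
  Grace (age=41, score=62) -> no
  Mia (age=40, score=99) -> YES
  Alice (age=32, score=78) -> no


ANSWER: Chen, Mia


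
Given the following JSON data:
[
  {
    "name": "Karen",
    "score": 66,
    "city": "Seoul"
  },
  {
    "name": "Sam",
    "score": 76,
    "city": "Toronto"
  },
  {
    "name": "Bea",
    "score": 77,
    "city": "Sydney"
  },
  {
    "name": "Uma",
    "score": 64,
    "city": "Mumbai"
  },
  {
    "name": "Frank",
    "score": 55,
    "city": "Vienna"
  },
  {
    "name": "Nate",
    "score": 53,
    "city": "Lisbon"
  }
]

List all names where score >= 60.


Filtering records where score >= 60:
  Karen (score=66) -> YES
  Sam (score=76) -> YES
  Bea (score=77) -> YES
  Uma (score=64) -> YES
  Frank (score=55) -> no
  Nate (score=53) -> no


ANSWER: Karen, Sam, Bea, Uma


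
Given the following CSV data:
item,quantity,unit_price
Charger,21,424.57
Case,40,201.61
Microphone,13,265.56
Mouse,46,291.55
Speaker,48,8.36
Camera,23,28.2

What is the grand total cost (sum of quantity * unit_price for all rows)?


Computing row totals:
  Charger: 21 * 424.57 = 8915.97
  Case: 40 * 201.61 = 8064.4
  Microphone: 13 * 265.56 = 3452.28
  Mouse: 46 * 291.55 = 13411.3
  Speaker: 48 * 8.36 = 401.28
  Camera: 23 * 28.2 = 648.6
Grand total = 8915.97 + 8064.4 + 3452.28 + 13411.3 + 401.28 + 648.6 = 34893.83

ANSWER: 34893.83


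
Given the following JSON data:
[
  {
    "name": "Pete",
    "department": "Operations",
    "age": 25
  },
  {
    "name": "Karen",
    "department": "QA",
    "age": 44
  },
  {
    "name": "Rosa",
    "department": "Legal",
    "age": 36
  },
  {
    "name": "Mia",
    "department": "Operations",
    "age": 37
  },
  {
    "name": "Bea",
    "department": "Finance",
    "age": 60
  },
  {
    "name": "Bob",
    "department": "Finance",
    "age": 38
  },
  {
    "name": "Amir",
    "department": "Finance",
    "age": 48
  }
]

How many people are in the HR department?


Scanning records for department = HR
  No matches found
Count: 0

ANSWER: 0


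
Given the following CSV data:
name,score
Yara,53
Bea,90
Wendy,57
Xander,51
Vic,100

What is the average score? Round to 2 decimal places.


Scores: 53, 90, 57, 51, 100
Sum = 351
Count = 5
Average = 351 / 5 = 70.20

ANSWER: 70.20


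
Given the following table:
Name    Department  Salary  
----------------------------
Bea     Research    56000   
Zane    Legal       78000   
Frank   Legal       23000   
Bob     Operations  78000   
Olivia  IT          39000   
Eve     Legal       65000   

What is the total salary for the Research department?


Research department members:
  Bea: 56000
Total = 56000 = 56000

ANSWER: 56000


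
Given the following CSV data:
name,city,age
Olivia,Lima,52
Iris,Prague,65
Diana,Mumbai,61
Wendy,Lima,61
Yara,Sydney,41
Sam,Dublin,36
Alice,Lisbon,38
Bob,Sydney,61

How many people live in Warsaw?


Scanning city column for 'Warsaw':
Total matches: 0

ANSWER: 0


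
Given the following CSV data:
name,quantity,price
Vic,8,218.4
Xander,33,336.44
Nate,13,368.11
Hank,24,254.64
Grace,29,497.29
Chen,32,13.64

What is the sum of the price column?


Values in 'price' column:
  Row 1: 218.4
  Row 2: 336.44
  Row 3: 368.11
  Row 4: 254.64
  Row 5: 497.29
  Row 6: 13.64
Sum = 218.4 + 336.44 + 368.11 + 254.64 + 497.29 + 13.64 = 1688.52

ANSWER: 1688.52


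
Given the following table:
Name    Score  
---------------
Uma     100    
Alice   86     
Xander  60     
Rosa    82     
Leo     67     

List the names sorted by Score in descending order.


Sorting by Score (descending):
  Uma: 100
  Alice: 86
  Rosa: 82
  Leo: 67
  Xander: 60


ANSWER: Uma, Alice, Rosa, Leo, Xander


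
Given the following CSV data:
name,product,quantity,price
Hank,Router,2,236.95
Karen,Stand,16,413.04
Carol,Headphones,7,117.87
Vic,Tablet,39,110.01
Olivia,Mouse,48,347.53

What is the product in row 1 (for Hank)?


Row 1: Hank
Column 'product' = Router

ANSWER: Router


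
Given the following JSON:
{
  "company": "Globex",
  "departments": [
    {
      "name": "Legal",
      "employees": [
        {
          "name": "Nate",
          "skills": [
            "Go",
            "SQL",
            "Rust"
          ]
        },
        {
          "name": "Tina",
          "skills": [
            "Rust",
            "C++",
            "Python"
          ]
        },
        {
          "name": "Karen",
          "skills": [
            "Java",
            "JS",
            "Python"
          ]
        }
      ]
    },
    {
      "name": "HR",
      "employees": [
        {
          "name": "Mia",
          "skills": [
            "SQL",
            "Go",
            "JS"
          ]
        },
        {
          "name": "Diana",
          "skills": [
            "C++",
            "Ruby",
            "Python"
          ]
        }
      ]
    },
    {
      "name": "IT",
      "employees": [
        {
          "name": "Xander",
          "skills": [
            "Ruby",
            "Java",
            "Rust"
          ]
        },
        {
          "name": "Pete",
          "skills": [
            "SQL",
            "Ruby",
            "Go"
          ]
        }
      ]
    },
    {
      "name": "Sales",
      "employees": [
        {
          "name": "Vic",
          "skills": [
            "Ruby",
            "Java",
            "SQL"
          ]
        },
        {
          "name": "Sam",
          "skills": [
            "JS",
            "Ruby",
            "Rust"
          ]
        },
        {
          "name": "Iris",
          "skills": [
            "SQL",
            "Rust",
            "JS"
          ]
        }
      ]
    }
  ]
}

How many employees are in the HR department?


Path: departments[1].employees
Count: 2

ANSWER: 2


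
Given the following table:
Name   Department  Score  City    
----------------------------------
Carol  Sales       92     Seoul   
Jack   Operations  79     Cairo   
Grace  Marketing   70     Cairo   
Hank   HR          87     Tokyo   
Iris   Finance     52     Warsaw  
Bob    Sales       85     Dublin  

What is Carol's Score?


Row 1: Carol
Score = 92

ANSWER: 92


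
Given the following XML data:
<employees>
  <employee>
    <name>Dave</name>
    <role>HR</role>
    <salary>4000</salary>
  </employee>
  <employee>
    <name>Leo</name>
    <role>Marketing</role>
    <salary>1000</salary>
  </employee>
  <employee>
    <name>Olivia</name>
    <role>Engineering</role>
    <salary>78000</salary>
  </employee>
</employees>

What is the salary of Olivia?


Searching for <employee> with <name>Olivia</name>
Found at position 3
<salary>78000</salary>

ANSWER: 78000


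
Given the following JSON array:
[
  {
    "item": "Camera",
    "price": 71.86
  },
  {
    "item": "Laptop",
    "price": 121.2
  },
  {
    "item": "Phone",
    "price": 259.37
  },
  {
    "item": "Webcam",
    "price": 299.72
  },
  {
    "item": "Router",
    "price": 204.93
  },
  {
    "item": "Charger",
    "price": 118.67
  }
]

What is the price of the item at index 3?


Array index 3 -> Webcam
price = 299.72

ANSWER: 299.72


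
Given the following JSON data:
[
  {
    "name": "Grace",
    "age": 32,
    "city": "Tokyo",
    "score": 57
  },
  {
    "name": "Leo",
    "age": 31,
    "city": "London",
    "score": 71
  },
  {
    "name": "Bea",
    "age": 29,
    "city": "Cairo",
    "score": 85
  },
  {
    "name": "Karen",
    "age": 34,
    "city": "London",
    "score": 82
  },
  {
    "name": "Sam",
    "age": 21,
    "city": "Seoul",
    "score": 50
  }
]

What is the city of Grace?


Looking up record where name = Grace
Record index: 0
Field 'city' = Tokyo

ANSWER: Tokyo


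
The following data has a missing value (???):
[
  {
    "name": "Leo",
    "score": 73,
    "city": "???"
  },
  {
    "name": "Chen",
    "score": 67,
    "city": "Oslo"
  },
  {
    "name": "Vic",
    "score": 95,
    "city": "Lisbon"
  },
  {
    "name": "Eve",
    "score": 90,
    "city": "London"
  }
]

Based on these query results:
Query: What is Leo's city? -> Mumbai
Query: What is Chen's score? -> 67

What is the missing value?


The missing value is Leo's city
From query: Leo's city = Mumbai

ANSWER: Mumbai


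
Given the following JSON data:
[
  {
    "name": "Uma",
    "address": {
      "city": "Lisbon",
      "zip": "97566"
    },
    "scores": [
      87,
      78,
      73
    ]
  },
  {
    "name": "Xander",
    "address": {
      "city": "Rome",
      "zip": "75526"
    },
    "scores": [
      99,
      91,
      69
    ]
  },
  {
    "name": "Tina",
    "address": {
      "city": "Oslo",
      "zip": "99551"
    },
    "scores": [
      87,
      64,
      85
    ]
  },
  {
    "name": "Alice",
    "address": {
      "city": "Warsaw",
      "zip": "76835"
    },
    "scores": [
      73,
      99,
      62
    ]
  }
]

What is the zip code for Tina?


Path: records[2].address.zip
Value: 99551

ANSWER: 99551


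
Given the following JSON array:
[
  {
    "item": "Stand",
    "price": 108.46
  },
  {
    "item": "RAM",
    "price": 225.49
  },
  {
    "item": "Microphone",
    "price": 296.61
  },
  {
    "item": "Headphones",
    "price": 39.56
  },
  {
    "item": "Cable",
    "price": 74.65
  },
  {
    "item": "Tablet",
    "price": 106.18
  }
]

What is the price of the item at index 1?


Array index 1 -> RAM
price = 225.49

ANSWER: 225.49


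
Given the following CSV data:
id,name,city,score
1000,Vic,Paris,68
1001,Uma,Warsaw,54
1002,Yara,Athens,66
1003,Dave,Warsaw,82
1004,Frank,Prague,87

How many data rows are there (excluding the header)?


Counting rows (excluding header):
Header: id,name,city,score
Data rows: 5

ANSWER: 5


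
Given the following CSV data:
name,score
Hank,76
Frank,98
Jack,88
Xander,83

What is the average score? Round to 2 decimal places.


Scores: 76, 98, 88, 83
Sum = 345
Count = 4
Average = 345 / 4 = 86.25

ANSWER: 86.25


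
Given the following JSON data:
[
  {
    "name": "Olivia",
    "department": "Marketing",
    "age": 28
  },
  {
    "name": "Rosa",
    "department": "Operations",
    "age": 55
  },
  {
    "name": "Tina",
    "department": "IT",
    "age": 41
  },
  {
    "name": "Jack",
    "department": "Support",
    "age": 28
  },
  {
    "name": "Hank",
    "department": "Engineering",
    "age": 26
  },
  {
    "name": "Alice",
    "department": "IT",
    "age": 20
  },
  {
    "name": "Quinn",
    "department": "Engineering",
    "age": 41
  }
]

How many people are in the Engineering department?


Scanning records for department = Engineering
  Record 4: Hank
  Record 6: Quinn
Count: 2

ANSWER: 2


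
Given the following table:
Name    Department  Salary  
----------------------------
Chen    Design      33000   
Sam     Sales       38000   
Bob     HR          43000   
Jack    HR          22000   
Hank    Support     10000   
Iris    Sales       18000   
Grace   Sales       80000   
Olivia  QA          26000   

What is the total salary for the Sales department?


Sales department members:
  Sam: 38000
  Iris: 18000
  Grace: 80000
Total = 38000 + 18000 + 80000 = 136000

ANSWER: 136000


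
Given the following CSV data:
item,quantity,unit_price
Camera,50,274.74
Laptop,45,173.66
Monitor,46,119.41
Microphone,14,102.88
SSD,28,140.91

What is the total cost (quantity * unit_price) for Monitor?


Row: Monitor
quantity = 46
unit_price = 119.41
total = 46 * 119.41 = 5492.86

ANSWER: 5492.86


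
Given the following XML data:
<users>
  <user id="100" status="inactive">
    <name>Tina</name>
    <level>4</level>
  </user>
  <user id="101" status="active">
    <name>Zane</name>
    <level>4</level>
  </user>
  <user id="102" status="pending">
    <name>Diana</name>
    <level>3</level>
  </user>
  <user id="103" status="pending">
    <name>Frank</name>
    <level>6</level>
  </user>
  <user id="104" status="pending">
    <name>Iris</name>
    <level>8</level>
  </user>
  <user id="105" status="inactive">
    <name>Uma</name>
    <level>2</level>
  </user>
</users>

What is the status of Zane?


Finding user with name = Zane
user id="101" status="active"

ANSWER: active


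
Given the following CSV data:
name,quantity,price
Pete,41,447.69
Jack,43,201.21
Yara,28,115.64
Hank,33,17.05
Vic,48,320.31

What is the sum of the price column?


Values in 'price' column:
  Row 1: 447.69
  Row 2: 201.21
  Row 3: 115.64
  Row 4: 17.05
  Row 5: 320.31
Sum = 447.69 + 201.21 + 115.64 + 17.05 + 320.31 = 1101.9

ANSWER: 1101.9


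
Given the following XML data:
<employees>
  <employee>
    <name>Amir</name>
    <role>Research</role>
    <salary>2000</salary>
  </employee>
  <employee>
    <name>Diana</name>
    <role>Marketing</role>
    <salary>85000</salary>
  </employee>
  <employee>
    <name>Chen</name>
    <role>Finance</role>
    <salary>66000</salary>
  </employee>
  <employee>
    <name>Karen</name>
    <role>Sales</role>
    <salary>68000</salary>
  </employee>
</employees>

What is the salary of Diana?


Searching for <employee> with <name>Diana</name>
Found at position 2
<salary>85000</salary>

ANSWER: 85000


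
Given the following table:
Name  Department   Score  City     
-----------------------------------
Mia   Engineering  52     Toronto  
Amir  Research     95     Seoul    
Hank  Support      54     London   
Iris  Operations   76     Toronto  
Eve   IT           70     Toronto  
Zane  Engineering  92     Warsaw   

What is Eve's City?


Row 5: Eve
City = Toronto

ANSWER: Toronto


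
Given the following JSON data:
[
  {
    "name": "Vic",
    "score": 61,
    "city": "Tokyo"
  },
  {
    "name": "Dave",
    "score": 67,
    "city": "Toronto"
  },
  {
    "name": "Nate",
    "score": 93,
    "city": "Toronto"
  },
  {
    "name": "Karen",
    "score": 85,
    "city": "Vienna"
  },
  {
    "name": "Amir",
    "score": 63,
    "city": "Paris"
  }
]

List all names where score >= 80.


Filtering records where score >= 80:
  Vic (score=61) -> no
  Dave (score=67) -> no
  Nate (score=93) -> YES
  Karen (score=85) -> YES
  Amir (score=63) -> no


ANSWER: Nate, Karen


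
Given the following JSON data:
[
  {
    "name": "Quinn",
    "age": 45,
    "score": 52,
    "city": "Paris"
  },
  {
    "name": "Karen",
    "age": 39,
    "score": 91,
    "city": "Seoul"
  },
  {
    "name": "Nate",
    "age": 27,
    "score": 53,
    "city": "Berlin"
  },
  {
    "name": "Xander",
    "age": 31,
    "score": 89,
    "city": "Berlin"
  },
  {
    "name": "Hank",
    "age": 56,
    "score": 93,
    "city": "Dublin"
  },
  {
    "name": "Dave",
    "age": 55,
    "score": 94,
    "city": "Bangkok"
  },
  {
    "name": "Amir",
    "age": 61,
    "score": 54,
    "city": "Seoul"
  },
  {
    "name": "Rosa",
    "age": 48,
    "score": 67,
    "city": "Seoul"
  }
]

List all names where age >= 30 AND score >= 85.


Checking both conditions:
  Quinn (age=45, score=52) -> no
  Karen (age=39, score=91) -> YES
  Nate (age=27, score=53) -> no
  Xander (age=31, score=89) -> YES
  Hank (age=56, score=93) -> YES
  Dave (age=55, score=94) -> YES
  Amir (age=61, score=54) -> no
  Rosa (age=48, score=67) -> no


ANSWER: Karen, Xander, Hank, Dave


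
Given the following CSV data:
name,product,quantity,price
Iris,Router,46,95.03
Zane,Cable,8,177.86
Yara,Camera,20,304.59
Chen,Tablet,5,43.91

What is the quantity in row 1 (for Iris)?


Row 1: Iris
Column 'quantity' = 46

ANSWER: 46


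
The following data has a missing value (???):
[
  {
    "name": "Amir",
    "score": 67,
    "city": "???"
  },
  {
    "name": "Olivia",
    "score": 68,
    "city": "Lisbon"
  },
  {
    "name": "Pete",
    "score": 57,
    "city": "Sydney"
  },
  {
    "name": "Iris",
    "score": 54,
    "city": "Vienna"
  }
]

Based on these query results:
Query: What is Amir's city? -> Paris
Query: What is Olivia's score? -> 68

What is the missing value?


The missing value is Amir's city
From query: Amir's city = Paris

ANSWER: Paris


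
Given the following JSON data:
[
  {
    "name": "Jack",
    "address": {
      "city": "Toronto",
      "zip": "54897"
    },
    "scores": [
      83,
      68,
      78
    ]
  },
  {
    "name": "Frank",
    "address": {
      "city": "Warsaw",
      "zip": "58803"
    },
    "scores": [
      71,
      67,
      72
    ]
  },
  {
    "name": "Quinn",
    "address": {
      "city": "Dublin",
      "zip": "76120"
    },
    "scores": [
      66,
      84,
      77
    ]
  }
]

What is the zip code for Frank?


Path: records[1].address.zip
Value: 58803

ANSWER: 58803


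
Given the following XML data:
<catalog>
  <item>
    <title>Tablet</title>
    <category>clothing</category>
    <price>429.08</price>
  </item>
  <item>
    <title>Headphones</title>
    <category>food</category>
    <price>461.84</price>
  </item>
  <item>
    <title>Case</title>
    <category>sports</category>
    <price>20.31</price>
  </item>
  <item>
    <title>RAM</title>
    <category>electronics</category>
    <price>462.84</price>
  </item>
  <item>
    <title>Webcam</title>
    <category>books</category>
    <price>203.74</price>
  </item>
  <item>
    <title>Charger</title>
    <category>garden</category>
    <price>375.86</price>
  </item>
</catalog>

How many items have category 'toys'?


Scanning <item> elements for <category>toys</category>:
Count: 0

ANSWER: 0


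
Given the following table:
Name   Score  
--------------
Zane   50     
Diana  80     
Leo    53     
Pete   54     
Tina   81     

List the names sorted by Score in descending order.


Sorting by Score (descending):
  Tina: 81
  Diana: 80
  Pete: 54
  Leo: 53
  Zane: 50


ANSWER: Tina, Diana, Pete, Leo, Zane


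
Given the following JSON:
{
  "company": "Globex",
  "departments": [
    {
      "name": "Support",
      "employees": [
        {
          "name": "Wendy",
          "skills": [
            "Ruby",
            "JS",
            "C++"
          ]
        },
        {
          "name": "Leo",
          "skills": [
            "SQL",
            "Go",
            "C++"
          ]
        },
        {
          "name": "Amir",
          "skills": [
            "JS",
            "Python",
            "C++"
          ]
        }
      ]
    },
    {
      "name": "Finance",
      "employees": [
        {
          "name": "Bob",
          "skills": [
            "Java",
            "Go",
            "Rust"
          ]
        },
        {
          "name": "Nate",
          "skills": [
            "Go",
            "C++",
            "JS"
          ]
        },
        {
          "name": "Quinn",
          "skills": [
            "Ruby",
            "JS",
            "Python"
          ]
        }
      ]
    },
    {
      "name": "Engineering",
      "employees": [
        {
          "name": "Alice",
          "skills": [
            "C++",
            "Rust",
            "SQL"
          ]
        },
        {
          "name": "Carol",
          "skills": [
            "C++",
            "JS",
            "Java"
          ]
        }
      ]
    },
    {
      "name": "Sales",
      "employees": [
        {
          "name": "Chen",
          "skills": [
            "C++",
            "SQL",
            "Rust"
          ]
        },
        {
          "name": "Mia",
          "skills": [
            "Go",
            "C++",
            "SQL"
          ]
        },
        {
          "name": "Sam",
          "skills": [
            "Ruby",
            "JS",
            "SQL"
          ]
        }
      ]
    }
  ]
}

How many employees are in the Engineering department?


Path: departments[2].employees
Count: 2

ANSWER: 2


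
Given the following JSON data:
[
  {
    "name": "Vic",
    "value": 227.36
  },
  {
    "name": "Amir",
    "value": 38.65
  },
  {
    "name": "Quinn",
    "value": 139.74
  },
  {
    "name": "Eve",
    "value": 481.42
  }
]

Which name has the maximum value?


Comparing values:
  Vic: 227.36
  Amir: 38.65
  Quinn: 139.74
  Eve: 481.42
Maximum: Eve (481.42)

ANSWER: Eve


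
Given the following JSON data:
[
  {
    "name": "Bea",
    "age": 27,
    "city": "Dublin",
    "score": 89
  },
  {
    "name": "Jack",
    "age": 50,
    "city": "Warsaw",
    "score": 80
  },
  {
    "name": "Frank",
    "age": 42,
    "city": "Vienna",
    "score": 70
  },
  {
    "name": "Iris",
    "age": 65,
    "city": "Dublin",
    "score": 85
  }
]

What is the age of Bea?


Looking up record where name = Bea
Record index: 0
Field 'age' = 27

ANSWER: 27


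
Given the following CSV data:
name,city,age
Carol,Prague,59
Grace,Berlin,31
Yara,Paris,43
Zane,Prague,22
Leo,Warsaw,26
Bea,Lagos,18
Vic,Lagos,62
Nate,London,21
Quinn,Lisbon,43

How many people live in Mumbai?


Scanning city column for 'Mumbai':
Total matches: 0

ANSWER: 0


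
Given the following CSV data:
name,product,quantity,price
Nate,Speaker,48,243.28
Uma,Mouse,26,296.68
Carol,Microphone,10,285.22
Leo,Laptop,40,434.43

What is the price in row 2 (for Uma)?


Row 2: Uma
Column 'price' = 296.68

ANSWER: 296.68


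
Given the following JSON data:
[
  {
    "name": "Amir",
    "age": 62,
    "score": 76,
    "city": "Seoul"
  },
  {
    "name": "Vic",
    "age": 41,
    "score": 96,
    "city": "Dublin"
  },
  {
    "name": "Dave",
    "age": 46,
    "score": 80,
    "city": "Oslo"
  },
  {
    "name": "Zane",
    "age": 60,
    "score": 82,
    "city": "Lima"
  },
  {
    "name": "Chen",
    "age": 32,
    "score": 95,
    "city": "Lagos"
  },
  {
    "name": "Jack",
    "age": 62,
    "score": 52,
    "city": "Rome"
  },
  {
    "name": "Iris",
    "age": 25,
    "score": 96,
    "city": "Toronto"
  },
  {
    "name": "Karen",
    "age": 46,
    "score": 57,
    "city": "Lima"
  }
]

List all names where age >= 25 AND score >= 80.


Checking both conditions:
  Amir (age=62, score=76) -> no
  Vic (age=41, score=96) -> YES
  Dave (age=46, score=80) -> YES
  Zane (age=60, score=82) -> YES
  Chen (age=32, score=95) -> YES
  Jack (age=62, score=52) -> no
  Iris (age=25, score=96) -> YES
  Karen (age=46, score=57) -> no


ANSWER: Vic, Dave, Zane, Chen, Iris


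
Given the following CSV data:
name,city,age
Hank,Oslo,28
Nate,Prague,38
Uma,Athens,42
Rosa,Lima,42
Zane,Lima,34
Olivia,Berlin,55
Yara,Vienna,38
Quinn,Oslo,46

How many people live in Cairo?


Scanning city column for 'Cairo':
Total matches: 0

ANSWER: 0


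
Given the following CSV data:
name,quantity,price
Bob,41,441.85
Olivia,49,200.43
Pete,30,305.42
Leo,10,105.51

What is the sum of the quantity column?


Values in 'quantity' column:
  Row 1: 41
  Row 2: 49
  Row 3: 30
  Row 4: 10
Sum = 41 + 49 + 30 + 10 = 130

ANSWER: 130


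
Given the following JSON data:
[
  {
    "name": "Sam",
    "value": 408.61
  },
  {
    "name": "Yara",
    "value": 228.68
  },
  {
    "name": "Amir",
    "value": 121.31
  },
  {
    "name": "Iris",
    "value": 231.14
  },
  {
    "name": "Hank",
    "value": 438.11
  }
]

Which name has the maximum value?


Comparing values:
  Sam: 408.61
  Yara: 228.68
  Amir: 121.31
  Iris: 231.14
  Hank: 438.11
Maximum: Hank (438.11)

ANSWER: Hank


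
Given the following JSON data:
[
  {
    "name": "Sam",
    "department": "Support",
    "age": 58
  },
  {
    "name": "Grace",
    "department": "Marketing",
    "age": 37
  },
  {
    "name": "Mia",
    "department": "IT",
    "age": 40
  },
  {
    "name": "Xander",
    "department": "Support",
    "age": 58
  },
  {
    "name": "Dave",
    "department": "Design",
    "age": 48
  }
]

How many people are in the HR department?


Scanning records for department = HR
  No matches found
Count: 0

ANSWER: 0


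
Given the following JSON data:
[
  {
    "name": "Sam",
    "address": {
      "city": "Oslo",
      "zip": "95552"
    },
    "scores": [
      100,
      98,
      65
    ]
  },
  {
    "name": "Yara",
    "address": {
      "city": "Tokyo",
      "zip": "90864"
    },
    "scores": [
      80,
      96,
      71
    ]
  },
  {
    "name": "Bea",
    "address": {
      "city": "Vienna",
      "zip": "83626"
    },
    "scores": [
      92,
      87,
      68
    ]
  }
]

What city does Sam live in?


Path: records[0].address.city
Value: Oslo

ANSWER: Oslo


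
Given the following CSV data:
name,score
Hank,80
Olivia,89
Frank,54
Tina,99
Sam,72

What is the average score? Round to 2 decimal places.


Scores: 80, 89, 54, 99, 72
Sum = 394
Count = 5
Average = 394 / 5 = 78.80

ANSWER: 78.80


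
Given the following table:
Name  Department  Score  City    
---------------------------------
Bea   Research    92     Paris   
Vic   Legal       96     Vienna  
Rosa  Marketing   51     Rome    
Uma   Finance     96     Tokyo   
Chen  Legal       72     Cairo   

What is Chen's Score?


Row 5: Chen
Score = 72

ANSWER: 72


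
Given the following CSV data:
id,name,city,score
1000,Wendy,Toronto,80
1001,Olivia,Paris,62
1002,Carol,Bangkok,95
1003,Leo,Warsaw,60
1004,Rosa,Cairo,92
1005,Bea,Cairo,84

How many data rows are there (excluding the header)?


Counting rows (excluding header):
Header: id,name,city,score
Data rows: 6

ANSWER: 6
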